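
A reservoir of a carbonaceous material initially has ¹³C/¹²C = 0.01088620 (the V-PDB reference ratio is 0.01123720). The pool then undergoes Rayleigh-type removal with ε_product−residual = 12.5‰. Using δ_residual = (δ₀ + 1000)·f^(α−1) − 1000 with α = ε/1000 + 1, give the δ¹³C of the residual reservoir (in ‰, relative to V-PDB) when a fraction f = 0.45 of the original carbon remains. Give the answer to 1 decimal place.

-40.9‰

δ₀ = (0.01088620/0.01123720 − 1)×1000 = (0.968764 − 1)×1000 = -31.236‰
α − 1 = ε/1000 = 0.0125
f^(α−1) = 0.45^(0.0125) = 0.990068
δ_res = (-31.236 + 1000) × 0.990068 − 1000 = 959.143 − 1000 = -40.86‰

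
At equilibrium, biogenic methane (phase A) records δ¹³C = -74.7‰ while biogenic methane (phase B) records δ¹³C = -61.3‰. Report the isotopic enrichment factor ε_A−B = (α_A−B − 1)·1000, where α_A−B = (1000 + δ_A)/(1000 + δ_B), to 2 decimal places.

α_A−B = (1000 + -74.7) / (1000 + -61.3) = 925.3 / 938.7 = 0.985725
ε_A−B = (0.985725 − 1) × 1000 = -14.275‰
(The approximation ε ≈ δ_A − δ_B would give -13.4‰.)

-14.28‰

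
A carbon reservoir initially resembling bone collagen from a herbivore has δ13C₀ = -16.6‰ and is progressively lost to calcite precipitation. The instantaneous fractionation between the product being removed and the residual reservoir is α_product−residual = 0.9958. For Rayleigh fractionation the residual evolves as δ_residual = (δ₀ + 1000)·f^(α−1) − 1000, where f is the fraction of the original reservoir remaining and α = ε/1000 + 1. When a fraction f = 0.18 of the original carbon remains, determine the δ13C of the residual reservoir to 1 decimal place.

Rayleigh residual: δ_res = (δ₀ + 1000)·f^(α−1) − 1000
α − 1 = -0.00420
f^(α−1) = 0.18^(-0.00420) = 1.007228
δ_res = (-16.6 + 1000) × 1.007228 − 1000 = 990.508 − 1000 = -9.49‰

-9.5‰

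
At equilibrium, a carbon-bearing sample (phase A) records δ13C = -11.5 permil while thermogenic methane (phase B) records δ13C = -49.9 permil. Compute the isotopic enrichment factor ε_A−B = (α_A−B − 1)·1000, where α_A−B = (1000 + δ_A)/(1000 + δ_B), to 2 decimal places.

40.42 permil

α_A−B = (1000 + -11.5) / (1000 + -49.9) = 988.5 / 950.1 = 1.040417
ε_A−B = (1.040417 − 1) × 1000 = 40.417 permil
(The approximation ε ≈ δ_A − δ_B would give 38.4 permil.)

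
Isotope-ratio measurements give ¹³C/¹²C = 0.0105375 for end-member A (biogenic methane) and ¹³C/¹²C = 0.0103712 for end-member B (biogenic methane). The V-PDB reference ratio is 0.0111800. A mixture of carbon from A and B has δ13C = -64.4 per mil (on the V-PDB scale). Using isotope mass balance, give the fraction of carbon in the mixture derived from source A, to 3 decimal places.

0.534

δ_A = (0.0105375/0.0111800 − 1)×1000 = (0.942531 − 1)×1000 = -57.469 per mil
δ_B = (0.0103712/0.0111800 − 1)×1000 = (0.927657 − 1)×1000 = -72.343 per mil
f_A = (δ_mix − δ_B)/(δ_A − δ_B) = (-64.4 − (-72.343))/(-57.469 − (-72.343))
f_A = 7.943 / 14.875 = 0.5340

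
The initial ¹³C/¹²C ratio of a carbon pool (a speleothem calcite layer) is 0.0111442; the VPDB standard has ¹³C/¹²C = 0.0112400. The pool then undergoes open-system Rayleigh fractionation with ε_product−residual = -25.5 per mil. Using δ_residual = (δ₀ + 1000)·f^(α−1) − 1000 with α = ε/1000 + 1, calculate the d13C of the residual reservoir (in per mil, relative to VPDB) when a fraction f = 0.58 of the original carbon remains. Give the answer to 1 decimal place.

5.3 per mil

δ₀ = (0.0111442/0.0112400 − 1)×1000 = (0.991477 − 1)×1000 = -8.523 per mil
α − 1 = ε/1000 = -0.0255
f^(α−1) = 0.58^(-0.0255) = 1.013987
δ_res = (-8.523 + 1000) × 1.013987 − 1000 = 1005.345 − 1000 = 5.35 per mil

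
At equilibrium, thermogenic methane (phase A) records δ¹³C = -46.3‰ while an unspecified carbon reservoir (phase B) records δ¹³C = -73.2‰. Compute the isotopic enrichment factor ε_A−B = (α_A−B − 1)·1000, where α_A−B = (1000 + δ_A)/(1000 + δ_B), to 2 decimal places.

29.02‰

α_A−B = (1000 + -46.3) / (1000 + -73.2) = 953.7 / 926.8 = 1.029025
ε_A−B = (1.029025 − 1) × 1000 = 29.025‰
(The approximation ε ≈ δ_A − δ_B would give 26.9‰.)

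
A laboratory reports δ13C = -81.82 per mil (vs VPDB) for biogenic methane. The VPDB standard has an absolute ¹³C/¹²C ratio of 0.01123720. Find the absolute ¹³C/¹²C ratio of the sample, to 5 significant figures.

0.010318

R_sample = R_standard × (δ13C/1000 + 1)
R_sample = 0.01123720 × (-81.82/1000 + 1) = 0.01123720 × 0.918180
R_sample = 0.0103178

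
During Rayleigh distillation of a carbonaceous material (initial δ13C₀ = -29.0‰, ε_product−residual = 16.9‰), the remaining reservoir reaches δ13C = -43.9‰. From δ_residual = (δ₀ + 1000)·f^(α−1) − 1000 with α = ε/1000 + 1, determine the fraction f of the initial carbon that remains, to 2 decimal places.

0.40

α − 1 = ε/1000 = 0.0169
(δ_res + 1000)/(δ₀ + 1000) = (-43.9 + 1000)/(-29.0 + 1000) = 956.1/971.0 = 0.984655
f = 0.984655^(1/0.0169) = exp(ln(0.984655)/0.0169) = exp(-0.01546/0.0169)
f = exp(-0.9150) = 0.4005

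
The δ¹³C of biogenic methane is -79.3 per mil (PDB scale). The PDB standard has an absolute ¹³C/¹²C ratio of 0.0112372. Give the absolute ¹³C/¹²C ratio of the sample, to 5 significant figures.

R_sample = R_standard × (δ¹³C/1000 + 1)
R_sample = 0.0112372 × (-79.3/1000 + 1) = 0.0112372 × 0.920700
R_sample = 0.0103461

0.010346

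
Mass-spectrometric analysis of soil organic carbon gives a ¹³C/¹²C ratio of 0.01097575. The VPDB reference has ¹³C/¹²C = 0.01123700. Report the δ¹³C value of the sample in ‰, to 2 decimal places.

δ¹³C = (R_sample / R_standard − 1) × 1000
R_sample / R_standard = 0.01097575 / 0.01123700 = 0.976751
δ¹³C = (0.976751 − 1) × 1000 = -23.249‰

-23.25‰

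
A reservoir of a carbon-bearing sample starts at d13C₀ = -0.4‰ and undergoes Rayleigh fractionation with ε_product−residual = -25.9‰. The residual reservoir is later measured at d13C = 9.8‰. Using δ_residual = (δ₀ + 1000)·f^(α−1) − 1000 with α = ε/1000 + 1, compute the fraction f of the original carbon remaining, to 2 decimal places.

α − 1 = ε/1000 = -0.0259
(δ_res + 1000)/(δ₀ + 1000) = (9.8 + 1000)/(-0.4 + 1000) = 1009.8/999.6 = 1.010204
f = 1.010204^(1/-0.0259) = exp(ln(1.010204)/-0.0259) = exp(0.01015/-0.0259)
f = exp(-0.3920) = 0.6757

0.68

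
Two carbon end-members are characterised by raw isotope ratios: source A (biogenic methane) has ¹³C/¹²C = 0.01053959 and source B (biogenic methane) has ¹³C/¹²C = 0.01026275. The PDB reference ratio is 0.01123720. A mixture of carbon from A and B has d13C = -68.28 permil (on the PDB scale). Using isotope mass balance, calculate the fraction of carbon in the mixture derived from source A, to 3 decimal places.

δ_A = (0.01053959/0.01123720 − 1)×1000 = (0.937920 − 1)×1000 = -62.080 permil
δ_B = (0.01026275/0.01123720 − 1)×1000 = (0.913284 − 1)×1000 = -86.716 permil
f_A = (δ_mix − δ_B)/(δ_A − δ_B) = (-68.28 − (-86.716))/(-62.080 − (-86.716))
f_A = 18.436 / 24.636 = 0.7484

0.748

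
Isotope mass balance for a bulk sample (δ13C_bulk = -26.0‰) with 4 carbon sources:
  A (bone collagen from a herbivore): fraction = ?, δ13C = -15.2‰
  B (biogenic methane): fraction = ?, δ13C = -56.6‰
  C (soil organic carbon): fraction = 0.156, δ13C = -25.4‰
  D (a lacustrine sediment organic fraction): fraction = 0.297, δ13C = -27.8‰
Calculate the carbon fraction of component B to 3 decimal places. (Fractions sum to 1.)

Let f_B and f_A be the unknown fractions; fractions sum to 1 so f_B + f_A = 0.547.
Mass balance: Σ fᵢ·δᵢ = δ_bulk ⇒ f_B·(-56.6) + f_A·(-15.2) = -26.0 − (-12.219) = -13.781
Substitute f_A = 0.547 − f_B:
f_B·(-56.6 − -15.2) = -13.781 − 0.547×(-15.2) = -5.467
f_B = -5.467 / -41.4 = 0.1320

0.132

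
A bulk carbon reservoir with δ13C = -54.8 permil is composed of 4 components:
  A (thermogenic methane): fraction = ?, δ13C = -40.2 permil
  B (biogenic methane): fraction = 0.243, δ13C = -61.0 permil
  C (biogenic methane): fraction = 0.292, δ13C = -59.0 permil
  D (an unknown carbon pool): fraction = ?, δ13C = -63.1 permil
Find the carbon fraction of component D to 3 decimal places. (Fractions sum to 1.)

Let f_D and f_A be the unknown fractions; fractions sum to 1 so f_D + f_A = 0.465.
Mass balance: Σ fᵢ·δᵢ = δ_bulk ⇒ f_D·(-63.1) + f_A·(-40.2) = -54.8 − (-32.051) = -22.749
Substitute f_A = 0.465 − f_D:
f_D·(-63.1 − -40.2) = -22.749 − 0.465×(-40.2) = -4.056
f_D = -4.056 / -22.9 = 0.1771

0.177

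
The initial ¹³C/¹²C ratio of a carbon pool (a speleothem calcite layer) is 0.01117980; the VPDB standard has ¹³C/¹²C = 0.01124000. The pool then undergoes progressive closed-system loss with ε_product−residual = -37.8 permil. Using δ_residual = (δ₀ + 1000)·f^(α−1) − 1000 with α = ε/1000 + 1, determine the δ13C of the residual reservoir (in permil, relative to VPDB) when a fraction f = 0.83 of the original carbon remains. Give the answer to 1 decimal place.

1.7 permil

δ₀ = (0.01117980/0.01124000 − 1)×1000 = (0.994644 − 1)×1000 = -5.356 permil
α − 1 = ε/1000 = -0.0378
f^(α−1) = 0.83^(-0.0378) = 1.007068
δ_res = (-5.356 + 1000) × 1.007068 − 1000 = 1001.674 − 1000 = 1.67 permil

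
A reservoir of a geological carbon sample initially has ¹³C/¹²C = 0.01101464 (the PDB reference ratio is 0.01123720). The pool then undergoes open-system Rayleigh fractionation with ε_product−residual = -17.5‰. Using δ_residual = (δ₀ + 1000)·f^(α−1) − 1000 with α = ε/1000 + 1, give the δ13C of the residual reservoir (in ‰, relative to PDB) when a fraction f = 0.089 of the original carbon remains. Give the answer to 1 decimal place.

δ₀ = (0.01101464/0.01123720 − 1)×1000 = (0.980194 − 1)×1000 = -19.806‰
α − 1 = ε/1000 = -0.0175
f^(α−1) = 0.089^(-0.0175) = 1.043243
δ_res = (-19.806 + 1000) × 1.043243 − 1000 = 1022.581 − 1000 = 22.58‰

22.6‰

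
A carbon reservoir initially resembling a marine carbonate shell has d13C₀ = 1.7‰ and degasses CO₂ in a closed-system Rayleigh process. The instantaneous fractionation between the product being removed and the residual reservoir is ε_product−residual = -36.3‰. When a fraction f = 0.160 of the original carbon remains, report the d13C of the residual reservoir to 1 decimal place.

Rayleigh residual: δ_res = (δ₀ + 1000)·f^(α−1) − 1000
α = ε/1000 + 1 = 0.96370, so α − 1 = -0.03630
f^(α−1) = 0.160^(-0.03630) = 1.068785
δ_res = (1.7 + 1000) × 1.068785 − 1000 = 1070.602 − 1000 = 70.60‰

70.6‰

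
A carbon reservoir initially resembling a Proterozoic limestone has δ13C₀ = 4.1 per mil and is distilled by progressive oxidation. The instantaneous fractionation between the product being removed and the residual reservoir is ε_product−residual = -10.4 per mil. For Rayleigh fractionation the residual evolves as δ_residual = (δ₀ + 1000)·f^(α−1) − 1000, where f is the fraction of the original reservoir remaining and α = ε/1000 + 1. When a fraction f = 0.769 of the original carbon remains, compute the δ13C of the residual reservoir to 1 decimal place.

6.8 per mil

Rayleigh residual: δ_res = (δ₀ + 1000)·f^(α−1) − 1000
α = ε/1000 + 1 = 0.98960, so α − 1 = -0.01040
f^(α−1) = 0.769^(-0.01040) = 1.002735
δ_res = (4.1 + 1000) × 1.002735 − 1000 = 1006.847 − 1000 = 6.85 per mil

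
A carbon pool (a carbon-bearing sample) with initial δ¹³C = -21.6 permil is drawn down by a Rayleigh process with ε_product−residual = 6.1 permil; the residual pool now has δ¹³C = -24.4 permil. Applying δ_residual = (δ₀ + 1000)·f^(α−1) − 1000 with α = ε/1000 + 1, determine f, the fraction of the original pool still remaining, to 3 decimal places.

0.625

α − 1 = ε/1000 = 0.0061
(δ_res + 1000)/(δ₀ + 1000) = (-24.4 + 1000)/(-21.6 + 1000) = 975.6/978.4 = 0.997138
f = 0.997138^(1/0.0061) = exp(ln(0.997138)/0.0061) = exp(-0.00287/0.0061)
f = exp(-0.4698) = 0.6251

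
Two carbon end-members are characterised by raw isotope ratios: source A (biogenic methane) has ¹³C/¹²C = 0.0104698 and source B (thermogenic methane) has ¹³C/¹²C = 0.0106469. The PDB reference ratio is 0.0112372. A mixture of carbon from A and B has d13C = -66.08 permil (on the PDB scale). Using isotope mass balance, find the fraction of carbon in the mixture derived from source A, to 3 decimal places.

0.860

δ_A = (0.0104698/0.0112372 − 1)×1000 = (0.931709 − 1)×1000 = -68.291 permil
δ_B = (0.0106469/0.0112372 − 1)×1000 = (0.947469 − 1)×1000 = -52.531 permil
f_A = (δ_mix − δ_B)/(δ_A − δ_B) = (-66.08 − (-52.531))/(-68.291 − (-52.531))
f_A = -13.549 / -15.760 = 0.8597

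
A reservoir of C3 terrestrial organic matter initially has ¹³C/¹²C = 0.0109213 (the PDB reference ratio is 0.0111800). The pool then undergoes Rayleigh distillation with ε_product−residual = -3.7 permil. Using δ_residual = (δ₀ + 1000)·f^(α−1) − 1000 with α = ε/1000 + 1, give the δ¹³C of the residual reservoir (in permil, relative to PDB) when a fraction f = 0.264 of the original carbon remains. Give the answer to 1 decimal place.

δ₀ = (0.0109213/0.0111800 − 1)×1000 = (0.976860 − 1)×1000 = -23.140 permil
α − 1 = ε/1000 = -0.0037
f^(α−1) = 0.264^(-0.0037) = 1.004940
δ_res = (-23.140 + 1000) × 1.004940 − 1000 = 981.686 − 1000 = -18.31 permil

-18.3 permil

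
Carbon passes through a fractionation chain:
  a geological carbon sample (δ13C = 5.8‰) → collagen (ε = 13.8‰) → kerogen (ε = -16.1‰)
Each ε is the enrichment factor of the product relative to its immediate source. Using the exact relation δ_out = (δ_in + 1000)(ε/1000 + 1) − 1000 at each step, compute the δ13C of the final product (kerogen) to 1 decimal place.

step 1: δ = (5.80 + 1000)·(13.8/1000 + 1) − 1000 = 19.68‰
step 2: δ = (19.68 + 1000)·(-16.1/1000 + 1) − 1000 = 3.26‰

3.3‰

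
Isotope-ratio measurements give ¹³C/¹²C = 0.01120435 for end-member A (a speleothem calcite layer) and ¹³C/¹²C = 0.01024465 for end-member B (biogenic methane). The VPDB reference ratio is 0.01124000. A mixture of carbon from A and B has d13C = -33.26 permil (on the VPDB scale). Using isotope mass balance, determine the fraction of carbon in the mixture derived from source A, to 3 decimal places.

δ_A = (0.01120435/0.01124000 − 1)×1000 = (0.996828 − 1)×1000 = -3.172 permil
δ_B = (0.01024465/0.01124000 − 1)×1000 = (0.911446 − 1)×1000 = -88.554 permil
f_A = (δ_mix − δ_B)/(δ_A − δ_B) = (-33.26 − (-88.554))/(-3.172 − (-88.554))
f_A = 55.294 / 85.383 = 0.6476

0.648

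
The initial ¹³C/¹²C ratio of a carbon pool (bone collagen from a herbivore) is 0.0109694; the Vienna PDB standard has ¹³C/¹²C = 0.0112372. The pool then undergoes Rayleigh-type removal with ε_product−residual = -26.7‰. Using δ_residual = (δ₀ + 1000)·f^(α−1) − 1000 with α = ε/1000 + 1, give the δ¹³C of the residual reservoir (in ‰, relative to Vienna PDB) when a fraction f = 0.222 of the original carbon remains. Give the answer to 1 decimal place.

16.2‰

δ₀ = (0.0109694/0.0112372 − 1)×1000 = (0.976168 − 1)×1000 = -23.832‰
α − 1 = ε/1000 = -0.0267
f^(α−1) = 0.222^(-0.0267) = 1.041004
δ_res = (-23.832 + 1000) × 1.041004 − 1000 = 1016.195 − 1000 = 16.20‰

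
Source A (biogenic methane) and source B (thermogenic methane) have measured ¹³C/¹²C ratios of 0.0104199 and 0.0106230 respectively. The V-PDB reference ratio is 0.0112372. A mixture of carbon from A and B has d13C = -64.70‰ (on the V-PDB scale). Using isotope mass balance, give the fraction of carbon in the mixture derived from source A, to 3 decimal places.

δ_A = (0.0104199/0.0112372 − 1)×1000 = (0.927268 − 1)×1000 = -72.732‰
δ_B = (0.0106230/0.0112372 − 1)×1000 = (0.945342 − 1)×1000 = -54.658‰
f_A = (δ_mix − δ_B)/(δ_A − δ_B) = (-64.70 − (-54.658))/(-72.732 − (-54.658))
f_A = -10.042 / -18.074 = 0.5556

0.556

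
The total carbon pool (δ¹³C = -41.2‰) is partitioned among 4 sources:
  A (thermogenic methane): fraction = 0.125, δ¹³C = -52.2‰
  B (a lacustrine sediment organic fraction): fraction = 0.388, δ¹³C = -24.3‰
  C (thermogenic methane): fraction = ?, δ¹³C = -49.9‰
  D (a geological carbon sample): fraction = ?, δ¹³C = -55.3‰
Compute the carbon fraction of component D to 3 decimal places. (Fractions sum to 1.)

Let f_D and f_C be the unknown fractions; fractions sum to 1 so f_D + f_C = 0.487.
Mass balance: Σ fᵢ·δᵢ = δ_bulk ⇒ f_D·(-55.3) + f_C·(-49.9) = -41.2 − (-15.953) = -25.247
Substitute f_C = 0.487 − f_D:
f_D·(-55.3 − -49.9) = -25.247 − 0.487×(-49.9) = -0.945
f_D = -0.945 / -5.4 = 0.1751

0.175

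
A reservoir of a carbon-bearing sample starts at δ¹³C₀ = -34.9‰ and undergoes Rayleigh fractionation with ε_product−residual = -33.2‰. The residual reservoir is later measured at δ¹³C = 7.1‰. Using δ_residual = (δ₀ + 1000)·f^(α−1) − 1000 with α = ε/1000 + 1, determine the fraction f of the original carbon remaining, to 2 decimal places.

0.28

α − 1 = ε/1000 = -0.0332
(δ_res + 1000)/(δ₀ + 1000) = (7.1 + 1000)/(-34.9 + 1000) = 1007.1/965.1 = 1.043519
f = 1.043519^(1/-0.0332) = exp(ln(1.043519)/-0.0332) = exp(0.04260/-0.0332)
f = exp(-1.2831) = 0.2772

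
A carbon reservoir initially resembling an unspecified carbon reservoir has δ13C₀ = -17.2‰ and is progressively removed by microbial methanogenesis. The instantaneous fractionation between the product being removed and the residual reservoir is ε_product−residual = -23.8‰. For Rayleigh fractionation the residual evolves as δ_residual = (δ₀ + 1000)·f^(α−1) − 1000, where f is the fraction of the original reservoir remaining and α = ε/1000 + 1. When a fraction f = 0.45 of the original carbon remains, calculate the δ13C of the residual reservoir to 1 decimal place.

1.7‰

Rayleigh residual: δ_res = (δ₀ + 1000)·f^(α−1) − 1000
α = ε/1000 + 1 = 0.97620, so α − 1 = -0.02380
f^(α−1) = 0.45^(-0.02380) = 1.019186
δ_res = (-17.2 + 1000) × 1.019186 − 1000 = 1001.656 − 1000 = 1.66‰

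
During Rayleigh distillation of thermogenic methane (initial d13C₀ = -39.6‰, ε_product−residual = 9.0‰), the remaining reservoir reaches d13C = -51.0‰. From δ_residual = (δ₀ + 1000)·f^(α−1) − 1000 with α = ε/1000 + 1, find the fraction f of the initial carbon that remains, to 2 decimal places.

0.27

α − 1 = ε/1000 = 0.0090
(δ_res + 1000)/(δ₀ + 1000) = (-51.0 + 1000)/(-39.6 + 1000) = 949.0/960.4 = 0.988130
f = 0.988130^(1/0.0090) = exp(ln(0.988130)/0.0090) = exp(-0.01194/0.0090)
f = exp(-1.3268) = 0.2653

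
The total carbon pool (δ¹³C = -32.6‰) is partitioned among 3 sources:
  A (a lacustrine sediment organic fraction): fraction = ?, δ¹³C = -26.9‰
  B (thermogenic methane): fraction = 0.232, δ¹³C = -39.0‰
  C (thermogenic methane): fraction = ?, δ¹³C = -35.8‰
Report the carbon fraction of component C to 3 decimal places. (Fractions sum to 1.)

Let f_C and f_A be the unknown fractions; fractions sum to 1 so f_C + f_A = 0.768.
Mass balance: Σ fᵢ·δᵢ = δ_bulk ⇒ f_C·(-35.8) + f_A·(-26.9) = -32.6 − (-9.048) = -23.552
Substitute f_A = 0.768 − f_C:
f_C·(-35.8 − -26.9) = -23.552 − 0.768×(-26.9) = -2.893
f_C = -2.893 / -8.9 = 0.3250

0.325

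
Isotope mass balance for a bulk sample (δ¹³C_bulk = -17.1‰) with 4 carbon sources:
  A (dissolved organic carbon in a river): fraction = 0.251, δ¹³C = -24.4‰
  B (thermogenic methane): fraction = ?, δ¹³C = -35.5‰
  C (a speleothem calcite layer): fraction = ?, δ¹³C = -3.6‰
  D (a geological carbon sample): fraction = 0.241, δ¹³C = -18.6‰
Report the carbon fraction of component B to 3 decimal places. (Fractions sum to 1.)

0.146

Let f_B and f_C be the unknown fractions; fractions sum to 1 so f_B + f_C = 0.508.
Mass balance: Σ fᵢ·δᵢ = δ_bulk ⇒ f_B·(-35.5) + f_C·(-3.6) = -17.1 − (-10.607) = -6.493
Substitute f_C = 0.508 − f_B:
f_B·(-35.5 − -3.6) = -6.493 − 0.508×(-3.6) = -4.664
f_B = -4.664 / -31.9 = 0.1462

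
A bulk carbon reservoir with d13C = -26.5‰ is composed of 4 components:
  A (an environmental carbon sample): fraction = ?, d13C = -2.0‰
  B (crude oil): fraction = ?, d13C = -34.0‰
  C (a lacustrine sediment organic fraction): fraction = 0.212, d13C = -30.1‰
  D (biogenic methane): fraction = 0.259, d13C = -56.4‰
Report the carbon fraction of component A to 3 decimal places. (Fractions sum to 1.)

0.390

Let f_A and f_B be the unknown fractions; fractions sum to 1 so f_A + f_B = 0.529.
Mass balance: Σ fᵢ·δᵢ = δ_bulk ⇒ f_A·(-2.0) + f_B·(-34.0) = -26.5 − (-20.989) = -5.511
Substitute f_B = 0.529 − f_A:
f_A·(-2.0 − -34.0) = -5.511 − 0.529×(-34.0) = 12.475
f_A = 12.475 / 32.0 = 0.3898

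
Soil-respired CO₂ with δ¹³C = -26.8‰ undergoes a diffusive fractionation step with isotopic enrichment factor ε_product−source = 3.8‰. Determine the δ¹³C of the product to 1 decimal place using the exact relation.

-23.1‰

To first order, δ_product ≈ δ_source + ε = -23.0‰.
Exactly, δ_product = (δ_source + 1000)·(ε/1000 + 1) − 1000.
δ_product = (-26.8 + 1000) × (3.8/1000 + 1) − 1000
δ_product = -23.10‰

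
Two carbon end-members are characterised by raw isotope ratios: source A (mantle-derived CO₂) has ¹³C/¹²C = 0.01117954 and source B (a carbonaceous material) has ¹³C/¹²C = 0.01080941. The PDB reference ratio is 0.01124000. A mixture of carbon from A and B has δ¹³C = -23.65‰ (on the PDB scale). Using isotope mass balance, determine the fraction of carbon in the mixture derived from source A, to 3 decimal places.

δ_A = (0.01117954/0.01124000 − 1)×1000 = (0.994621 − 1)×1000 = -5.379‰
δ_B = (0.01080941/0.01124000 − 1)×1000 = (0.961691 − 1)×1000 = -38.309‰
f_A = (δ_mix − δ_B)/(δ_A − δ_B) = (-23.65 − (-38.309))/(-5.379 − (-38.309))
f_A = 14.659 / 32.930 = 0.4452

0.445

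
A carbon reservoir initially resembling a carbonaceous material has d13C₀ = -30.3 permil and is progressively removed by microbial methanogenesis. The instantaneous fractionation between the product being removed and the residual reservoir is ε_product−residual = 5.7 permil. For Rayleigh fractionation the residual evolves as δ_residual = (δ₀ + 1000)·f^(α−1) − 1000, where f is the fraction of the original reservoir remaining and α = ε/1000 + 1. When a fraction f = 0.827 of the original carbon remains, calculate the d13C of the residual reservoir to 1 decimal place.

Rayleigh residual: δ_res = (δ₀ + 1000)·f^(α−1) − 1000
α = ε/1000 + 1 = 1.00570, so α − 1 = 0.00570
f^(α−1) = 0.827^(0.00570) = 0.998918
δ_res = (-30.3 + 1000) × 0.998918 − 1000 = 968.651 − 1000 = -31.35 permil

-31.3 permil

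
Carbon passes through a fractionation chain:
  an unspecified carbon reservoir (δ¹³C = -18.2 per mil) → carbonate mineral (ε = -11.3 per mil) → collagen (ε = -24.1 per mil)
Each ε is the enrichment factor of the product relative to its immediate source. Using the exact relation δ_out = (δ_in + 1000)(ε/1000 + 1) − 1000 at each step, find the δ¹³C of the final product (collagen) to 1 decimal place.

step 1: δ = (-18.20 + 1000)·(-11.3/1000 + 1) − 1000 = -29.29 per mil
step 2: δ = (-29.29 + 1000)·(-24.1/1000 + 1) − 1000 = -52.69 per mil

-52.7 per mil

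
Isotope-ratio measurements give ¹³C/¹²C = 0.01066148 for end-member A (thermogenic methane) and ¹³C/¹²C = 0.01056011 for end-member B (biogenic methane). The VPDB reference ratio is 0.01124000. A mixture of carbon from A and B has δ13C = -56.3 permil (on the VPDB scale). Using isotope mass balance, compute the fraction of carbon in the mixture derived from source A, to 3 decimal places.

δ_A = (0.01066148/0.01124000 − 1)×1000 = (0.948530 − 1)×1000 = -51.470 permil
δ_B = (0.01056011/0.01124000 − 1)×1000 = (0.939512 − 1)×1000 = -60.488 permil
f_A = (δ_mix − δ_B)/(δ_A − δ_B) = (-56.3 − (-60.488))/(-51.470 − (-60.488))
f_A = 4.188 / 9.019 = 0.4644

0.464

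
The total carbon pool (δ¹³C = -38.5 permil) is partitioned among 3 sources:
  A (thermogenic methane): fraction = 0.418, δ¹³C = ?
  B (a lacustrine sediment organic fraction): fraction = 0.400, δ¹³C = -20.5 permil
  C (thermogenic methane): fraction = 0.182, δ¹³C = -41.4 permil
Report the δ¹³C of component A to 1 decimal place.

-54.5 permil

Isotope mass balance: δ_bulk = Σ fᵢ·δᵢ.
-38.5 = 0.418×δ_A + 0.400×(-20.5) + 0.182×(-41.4)
0.418·δ_A = -38.5 − (-15.735) = -22.765
δ_A = -22.765 / 0.418 = -54.46 permil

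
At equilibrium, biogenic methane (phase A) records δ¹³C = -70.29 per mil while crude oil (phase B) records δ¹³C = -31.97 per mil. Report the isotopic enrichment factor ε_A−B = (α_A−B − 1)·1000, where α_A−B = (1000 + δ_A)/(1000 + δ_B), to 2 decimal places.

-39.59 per mil

α_A−B = (1000 + -70.29) / (1000 + -31.97) = 929.71 / 968.03 = 0.960414
ε_A−B = (0.960414 − 1) × 1000 = -39.586 per mil
(The approximation ε ≈ δ_A − δ_B would give -38.32 per mil.)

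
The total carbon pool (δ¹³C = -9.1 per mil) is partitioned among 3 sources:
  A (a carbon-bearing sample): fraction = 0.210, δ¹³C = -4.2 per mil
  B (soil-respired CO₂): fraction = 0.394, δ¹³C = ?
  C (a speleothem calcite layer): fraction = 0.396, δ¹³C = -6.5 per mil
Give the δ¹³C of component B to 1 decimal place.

-14.3 per mil

Isotope mass balance: δ_bulk = Σ fᵢ·δᵢ.
-9.1 = 0.210×(-4.2) + 0.394×δ_B + 0.396×(-6.5)
0.394·δ_B = -9.1 − (-3.456) = -5.644
δ_B = -5.644 / 0.394 = -14.32 per mil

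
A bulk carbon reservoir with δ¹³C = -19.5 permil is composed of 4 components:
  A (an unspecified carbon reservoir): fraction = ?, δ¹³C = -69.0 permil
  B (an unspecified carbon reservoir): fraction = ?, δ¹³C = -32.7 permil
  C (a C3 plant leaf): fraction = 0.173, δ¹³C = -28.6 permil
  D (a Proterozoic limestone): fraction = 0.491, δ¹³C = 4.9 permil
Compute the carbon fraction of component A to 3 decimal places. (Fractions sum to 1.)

Let f_A and f_B be the unknown fractions; fractions sum to 1 so f_A + f_B = 0.336.
Mass balance: Σ fᵢ·δᵢ = δ_bulk ⇒ f_A·(-69.0) + f_B·(-32.7) = -19.5 − (-2.542) = -16.958
Substitute f_B = 0.336 − f_A:
f_A·(-69.0 − -32.7) = -16.958 − 0.336×(-32.7) = -5.971
f_A = -5.971 / -36.3 = 0.1645

0.164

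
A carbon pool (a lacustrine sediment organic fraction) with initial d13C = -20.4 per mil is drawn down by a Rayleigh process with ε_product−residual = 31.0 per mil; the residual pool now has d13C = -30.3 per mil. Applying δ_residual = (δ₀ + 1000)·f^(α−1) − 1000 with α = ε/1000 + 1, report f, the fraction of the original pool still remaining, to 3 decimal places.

α − 1 = ε/1000 = 0.0310
(δ_res + 1000)/(δ₀ + 1000) = (-30.3 + 1000)/(-20.4 + 1000) = 969.7/979.6 = 0.989894
f = 0.989894^(1/0.0310) = exp(ln(0.989894)/0.0310) = exp(-0.01016/0.0310)
f = exp(-0.3277) = 0.7206

0.721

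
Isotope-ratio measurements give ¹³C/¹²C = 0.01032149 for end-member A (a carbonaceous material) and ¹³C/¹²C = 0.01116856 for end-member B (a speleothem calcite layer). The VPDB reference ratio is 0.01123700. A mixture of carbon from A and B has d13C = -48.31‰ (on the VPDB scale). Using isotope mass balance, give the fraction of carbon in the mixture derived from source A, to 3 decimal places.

δ_A = (0.01032149/0.01123700 − 1)×1000 = (0.918527 − 1)×1000 = -81.473‰
δ_B = (0.01116856/0.01123700 − 1)×1000 = (0.993909 − 1)×1000 = -6.091‰
f_A = (δ_mix − δ_B)/(δ_A − δ_B) = (-48.31 − (-6.091))/(-81.473 − (-6.091))
f_A = -42.219 / -75.382 = 0.5601

0.560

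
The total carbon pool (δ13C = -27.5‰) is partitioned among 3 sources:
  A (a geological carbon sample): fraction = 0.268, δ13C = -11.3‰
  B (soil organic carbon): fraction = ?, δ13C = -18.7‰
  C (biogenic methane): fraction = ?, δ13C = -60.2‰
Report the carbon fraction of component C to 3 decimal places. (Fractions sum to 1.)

Let f_C and f_B be the unknown fractions; fractions sum to 1 so f_C + f_B = 0.732.
Mass balance: Σ fᵢ·δᵢ = δ_bulk ⇒ f_C·(-60.2) + f_B·(-18.7) = -27.5 − (-3.028) = -24.472
Substitute f_B = 0.732 − f_C:
f_C·(-60.2 − -18.7) = -24.472 − 0.732×(-18.7) = -10.783
f_C = -10.783 / -41.5 = 0.2598

0.260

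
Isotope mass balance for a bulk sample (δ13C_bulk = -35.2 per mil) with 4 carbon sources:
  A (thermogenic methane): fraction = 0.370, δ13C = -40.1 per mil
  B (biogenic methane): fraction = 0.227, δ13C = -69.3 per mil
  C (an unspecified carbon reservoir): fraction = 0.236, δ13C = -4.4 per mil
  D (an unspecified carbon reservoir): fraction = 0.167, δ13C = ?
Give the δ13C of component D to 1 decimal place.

-21.5 per mil

Isotope mass balance: δ_bulk = Σ fᵢ·δᵢ.
-35.2 = 0.370×(-40.1) + 0.227×(-69.3) + 0.236×(-4.4) + 0.167×δ_D
0.167·δ_D = -35.2 − (-31.607) = -3.594
δ_D = -3.594 / 0.167 = -21.52 per mil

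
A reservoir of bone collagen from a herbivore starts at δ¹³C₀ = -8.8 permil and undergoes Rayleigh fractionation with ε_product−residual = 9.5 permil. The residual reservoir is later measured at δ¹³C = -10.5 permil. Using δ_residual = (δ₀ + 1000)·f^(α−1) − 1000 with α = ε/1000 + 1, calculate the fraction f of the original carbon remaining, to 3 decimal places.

0.835

α − 1 = ε/1000 = 0.0095
(δ_res + 1000)/(δ₀ + 1000) = (-10.5 + 1000)/(-8.8 + 1000) = 989.5/991.2 = 0.998285
f = 0.998285^(1/0.0095) = exp(ln(0.998285)/0.0095) = exp(-0.00172/0.0095)
f = exp(-0.1807) = 0.8347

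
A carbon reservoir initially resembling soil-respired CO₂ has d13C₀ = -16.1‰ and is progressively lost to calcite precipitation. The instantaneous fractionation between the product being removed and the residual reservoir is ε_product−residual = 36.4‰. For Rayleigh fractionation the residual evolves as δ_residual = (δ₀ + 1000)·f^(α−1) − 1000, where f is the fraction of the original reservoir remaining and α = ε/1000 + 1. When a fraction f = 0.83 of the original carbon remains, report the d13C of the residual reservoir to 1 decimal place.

Rayleigh residual: δ_res = (δ₀ + 1000)·f^(α−1) − 1000
α = ε/1000 + 1 = 1.03640, so α − 1 = 0.03640
f^(α−1) = 0.83^(0.03640) = 0.993241
δ_res = (-16.1 + 1000) × 0.993241 − 1000 = 977.249 − 1000 = -22.75‰

-22.8‰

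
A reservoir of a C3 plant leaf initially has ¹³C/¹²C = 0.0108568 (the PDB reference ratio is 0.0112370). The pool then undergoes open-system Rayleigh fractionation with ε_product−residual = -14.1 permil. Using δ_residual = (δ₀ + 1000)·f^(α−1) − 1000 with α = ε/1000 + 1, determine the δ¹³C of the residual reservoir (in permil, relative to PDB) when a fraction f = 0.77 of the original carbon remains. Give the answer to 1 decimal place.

δ₀ = (0.0108568/0.0112370 − 1)×1000 = (0.966165 − 1)×1000 = -33.835 permil
α − 1 = ε/1000 = -0.0141
f^(α−1) = 0.77^(-0.0141) = 1.003692
δ_res = (-33.835 + 1000) × 1.003692 − 1000 = 969.732 − 1000 = -30.27 permil

-30.3 permil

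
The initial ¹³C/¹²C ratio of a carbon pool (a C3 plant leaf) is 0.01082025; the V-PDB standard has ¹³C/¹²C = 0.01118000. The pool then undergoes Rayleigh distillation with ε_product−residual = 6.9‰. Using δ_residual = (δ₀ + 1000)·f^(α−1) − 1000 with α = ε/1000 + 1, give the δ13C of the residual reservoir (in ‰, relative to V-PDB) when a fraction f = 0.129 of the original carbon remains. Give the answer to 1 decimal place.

δ₀ = (0.01082025/0.01118000 − 1)×1000 = (0.967822 − 1)×1000 = -32.178‰
α − 1 = ε/1000 = 0.0069
f^(α−1) = 0.129^(0.0069) = 0.985969
δ_res = (-32.178 + 1000) × 0.985969 − 1000 = 954.242 − 1000 = -45.76‰

-45.8‰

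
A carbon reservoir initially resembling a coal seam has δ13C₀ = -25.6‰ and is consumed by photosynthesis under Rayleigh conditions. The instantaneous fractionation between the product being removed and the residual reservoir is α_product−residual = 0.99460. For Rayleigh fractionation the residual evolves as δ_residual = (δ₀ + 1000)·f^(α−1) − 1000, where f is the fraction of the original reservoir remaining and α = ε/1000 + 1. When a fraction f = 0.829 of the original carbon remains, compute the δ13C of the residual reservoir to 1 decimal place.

-24.6‰

Rayleigh residual: δ_res = (δ₀ + 1000)·f^(α−1) − 1000
α − 1 = -0.00540
f^(α−1) = 0.829^(-0.00540) = 1.001013
δ_res = (-25.6 + 1000) × 1.001013 − 1000 = 975.387 − 1000 = -24.61‰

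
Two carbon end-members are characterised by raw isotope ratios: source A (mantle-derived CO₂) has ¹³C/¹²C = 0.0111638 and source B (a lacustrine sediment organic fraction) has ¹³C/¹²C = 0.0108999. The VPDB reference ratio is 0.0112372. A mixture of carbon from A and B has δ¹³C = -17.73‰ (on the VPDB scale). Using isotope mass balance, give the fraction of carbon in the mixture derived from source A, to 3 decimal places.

δ_A = (0.0111638/0.0112372 − 1)×1000 = (0.993468 − 1)×1000 = -6.532‰
δ_B = (0.0108999/0.0112372 − 1)×1000 = (0.969984 − 1)×1000 = -30.016‰
f_A = (δ_mix − δ_B)/(δ_A − δ_B) = (-17.73 − (-30.016))/(-6.532 − (-30.016))
f_A = 12.286 / 23.484 = 0.5232

0.523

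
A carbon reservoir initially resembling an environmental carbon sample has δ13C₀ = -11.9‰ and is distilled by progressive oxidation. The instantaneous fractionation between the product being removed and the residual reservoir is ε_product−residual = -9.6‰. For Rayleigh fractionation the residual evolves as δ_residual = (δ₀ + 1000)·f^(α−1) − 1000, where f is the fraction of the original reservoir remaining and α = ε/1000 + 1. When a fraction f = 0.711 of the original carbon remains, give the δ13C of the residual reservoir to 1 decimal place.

-8.7‰

Rayleigh residual: δ_res = (δ₀ + 1000)·f^(α−1) − 1000
α = ε/1000 + 1 = 0.99040, so α − 1 = -0.00960
f^(α−1) = 0.711^(-0.00960) = 1.003280
δ_res = (-11.9 + 1000) × 1.003280 − 1000 = 991.341 − 1000 = -8.66‰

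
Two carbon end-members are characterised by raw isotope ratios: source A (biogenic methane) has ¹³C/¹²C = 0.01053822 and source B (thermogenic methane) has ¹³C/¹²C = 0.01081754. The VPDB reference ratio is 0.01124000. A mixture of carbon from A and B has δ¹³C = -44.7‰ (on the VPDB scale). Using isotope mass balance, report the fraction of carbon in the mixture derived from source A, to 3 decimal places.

0.286

δ_A = (0.01053822/0.01124000 − 1)×1000 = (0.937564 − 1)×1000 = -62.436‰
δ_B = (0.01081754/0.01124000 − 1)×1000 = (0.962415 − 1)×1000 = -37.585‰
f_A = (δ_mix − δ_B)/(δ_A − δ_B) = (-44.7 − (-37.585))/(-62.436 − (-37.585))
f_A = -7.115 / -24.851 = 0.2863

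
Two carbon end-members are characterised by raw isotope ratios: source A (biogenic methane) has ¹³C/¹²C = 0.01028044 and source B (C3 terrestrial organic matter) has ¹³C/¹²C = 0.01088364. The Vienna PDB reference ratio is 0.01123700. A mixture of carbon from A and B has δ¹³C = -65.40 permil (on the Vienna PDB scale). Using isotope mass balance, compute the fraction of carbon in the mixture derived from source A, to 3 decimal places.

δ_A = (0.01028044/0.01123700 − 1)×1000 = (0.914874 − 1)×1000 = -85.126 permil
δ_B = (0.01088364/0.01123700 − 1)×1000 = (0.968554 − 1)×1000 = -31.446 permil
f_A = (δ_mix − δ_B)/(δ_A − δ_B) = (-65.40 − (-31.446))/(-85.126 − (-31.446))
f_A = -33.954 / -53.680 = 0.6325

0.633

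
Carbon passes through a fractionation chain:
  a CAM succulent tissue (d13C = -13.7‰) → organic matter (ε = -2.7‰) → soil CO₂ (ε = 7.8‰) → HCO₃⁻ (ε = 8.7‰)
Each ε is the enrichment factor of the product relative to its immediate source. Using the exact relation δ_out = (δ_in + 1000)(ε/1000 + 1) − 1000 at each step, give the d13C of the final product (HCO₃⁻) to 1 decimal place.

-0.1‰

step 1: δ = (-13.70 + 1000)·(-2.7/1000 + 1) − 1000 = -16.36‰
step 2: δ = (-16.36 + 1000)·(7.8/1000 + 1) − 1000 = -8.69‰
step 3: δ = (-8.69 + 1000)·(8.7/1000 + 1) − 1000 = -0.07‰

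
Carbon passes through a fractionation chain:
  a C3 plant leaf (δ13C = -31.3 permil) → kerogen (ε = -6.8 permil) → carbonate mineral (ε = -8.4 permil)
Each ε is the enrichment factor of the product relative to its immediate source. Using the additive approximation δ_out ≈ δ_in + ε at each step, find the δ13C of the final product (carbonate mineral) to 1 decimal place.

step 1: δ ≈ -31.3 + (-6.8) = -38.1 permil
step 2: δ ≈ -38.1 + (-8.4) = -46.5 permil

-46.5 permil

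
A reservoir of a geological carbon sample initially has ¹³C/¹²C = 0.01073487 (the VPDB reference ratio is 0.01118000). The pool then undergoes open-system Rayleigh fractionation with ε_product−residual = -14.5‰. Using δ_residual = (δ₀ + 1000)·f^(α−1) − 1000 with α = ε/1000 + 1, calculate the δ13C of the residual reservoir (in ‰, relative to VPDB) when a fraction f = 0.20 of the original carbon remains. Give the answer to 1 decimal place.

-17.1‰

δ₀ = (0.01073487/0.01118000 − 1)×1000 = (0.960185 − 1)×1000 = -39.815‰
α − 1 = ε/1000 = -0.0145
f^(α−1) = 0.20^(-0.0145) = 1.023611
δ_res = (-39.815 + 1000) × 1.023611 − 1000 = 982.856 − 1000 = -17.14‰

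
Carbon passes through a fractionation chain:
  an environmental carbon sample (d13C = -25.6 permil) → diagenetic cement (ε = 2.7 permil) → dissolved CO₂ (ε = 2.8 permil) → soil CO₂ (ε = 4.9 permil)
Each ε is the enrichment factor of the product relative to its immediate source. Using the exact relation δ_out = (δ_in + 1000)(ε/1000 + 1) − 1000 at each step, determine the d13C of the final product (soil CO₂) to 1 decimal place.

-15.4 permil

step 1: δ = (-25.60 + 1000)·(2.7/1000 + 1) − 1000 = -22.97 permil
step 2: δ = (-22.97 + 1000)·(2.8/1000 + 1) − 1000 = -20.23 permil
step 3: δ = (-20.23 + 1000)·(4.9/1000 + 1) − 1000 = -15.43 permil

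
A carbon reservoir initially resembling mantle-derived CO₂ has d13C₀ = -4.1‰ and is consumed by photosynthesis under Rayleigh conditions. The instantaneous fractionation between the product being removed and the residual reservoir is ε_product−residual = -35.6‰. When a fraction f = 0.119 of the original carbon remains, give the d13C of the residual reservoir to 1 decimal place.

74.3‰

Rayleigh residual: δ_res = (δ₀ + 1000)·f^(α−1) − 1000
α = ε/1000 + 1 = 0.96440, so α − 1 = -0.03560
f^(α−1) = 0.119^(-0.03560) = 1.078724
δ_res = (-4.1 + 1000) × 1.078724 − 1000 = 1074.302 − 1000 = 74.30‰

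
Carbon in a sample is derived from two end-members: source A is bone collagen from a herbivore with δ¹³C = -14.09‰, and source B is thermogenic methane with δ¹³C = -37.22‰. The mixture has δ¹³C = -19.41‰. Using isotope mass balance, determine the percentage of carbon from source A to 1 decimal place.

77.0%

δ_mix = f_A·δ_A + (1 − f_A)·δ_B  ⇒  f_A = (δ_mix − δ_B)/(δ_A − δ_B)
f_A = (-19.41 − (-37.22)) / (-14.09 − (-37.22))
f_A = 17.81 / 23.13 = 0.7700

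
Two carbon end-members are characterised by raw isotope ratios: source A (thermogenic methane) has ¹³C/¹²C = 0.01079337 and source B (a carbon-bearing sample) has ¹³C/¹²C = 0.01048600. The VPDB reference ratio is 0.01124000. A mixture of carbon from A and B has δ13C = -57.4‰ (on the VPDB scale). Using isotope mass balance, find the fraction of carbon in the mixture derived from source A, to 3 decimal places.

0.354

δ_A = (0.01079337/0.01124000 − 1)×1000 = (0.960264 − 1)×1000 = -39.736‰
δ_B = (0.01048600/0.01124000 − 1)×1000 = (0.932918 − 1)×1000 = -67.082‰
f_A = (δ_mix − δ_B)/(δ_A − δ_B) = (-57.4 − (-67.082))/(-39.736 − (-67.082))
f_A = 9.682 / 27.346 = 0.3540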